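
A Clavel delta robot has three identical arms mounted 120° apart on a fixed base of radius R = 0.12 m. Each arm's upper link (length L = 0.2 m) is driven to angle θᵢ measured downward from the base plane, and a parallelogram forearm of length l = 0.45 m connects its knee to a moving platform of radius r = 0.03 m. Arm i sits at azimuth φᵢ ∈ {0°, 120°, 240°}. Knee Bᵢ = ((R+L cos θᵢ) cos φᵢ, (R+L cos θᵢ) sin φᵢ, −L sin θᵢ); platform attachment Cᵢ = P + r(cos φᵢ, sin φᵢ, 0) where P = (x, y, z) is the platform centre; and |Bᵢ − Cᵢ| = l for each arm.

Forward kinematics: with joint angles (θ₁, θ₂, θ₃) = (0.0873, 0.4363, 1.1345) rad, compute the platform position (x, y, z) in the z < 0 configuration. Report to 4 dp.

(0.1512, 0.1467, -0.4198)

φ1=0.0°: virtual centre (0.2892, 0.0000, -0.0174), radius l
φ2=120.0°: virtual centre (-0.1356, 0.2349, -0.0845), radius l
φ3=240.0°: virtual centre (-0.0873, -0.1511, -0.1813), radius l
subtract pairs → two planes through P
linear system: -0.8497x+0.4698y = -0.0032−-0.1342z; -0.7530x+-0.3023y = -0.0206−-0.3277z
det = 0.6106;  x = 0.0175+-0.3185z,  y = 0.0247+-0.2905z
sphere 1 gives Az²+Bz+C=0 with A=1.1858, B=0.1936, C=-0.1277;  B²−4AC=0.6434;  roots -0.4198, 0.2566;  negative root z = -0.4198
x = 0.1512, y = 0.1467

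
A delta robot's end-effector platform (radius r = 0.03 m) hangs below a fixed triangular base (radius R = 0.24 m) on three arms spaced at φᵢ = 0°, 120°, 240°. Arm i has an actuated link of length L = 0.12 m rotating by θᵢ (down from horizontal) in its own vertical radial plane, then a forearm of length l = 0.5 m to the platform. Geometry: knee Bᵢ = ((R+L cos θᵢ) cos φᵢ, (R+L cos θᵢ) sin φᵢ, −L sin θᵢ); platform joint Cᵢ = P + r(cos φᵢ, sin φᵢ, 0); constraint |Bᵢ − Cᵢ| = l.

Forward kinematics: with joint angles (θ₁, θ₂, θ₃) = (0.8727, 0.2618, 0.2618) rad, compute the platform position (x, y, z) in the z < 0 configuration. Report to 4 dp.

(-0.0769, 0.0000, -0.4347)

φ1=0.0°: virtual centre (0.2871, 0.0000, -0.0919), radius l
φ2=120.0°: virtual centre (-0.1630, 0.2822, -0.0311), radius l
φ3=240.0°: virtual centre (-0.1630, -0.2822, -0.0311), radius l
subtract pairs → two planes through P
[-0.9002 0.5645 0.1217]·P = 0.0163;  [-0.9002 -0.5645 0.1217]·P = 0.0163
det = 1.0163;  x = -0.0181+0.1352z,  y = 0.0000+0.0000z
sphere 1 gives Az²+Bz+C=0 with A=1.0183, B=0.1013, C=-0.1484;  B²−4AC=0.6147;  roots -0.4347, 0.3352;  negative root z = -0.4347
x = -0.0769, y = 0.0000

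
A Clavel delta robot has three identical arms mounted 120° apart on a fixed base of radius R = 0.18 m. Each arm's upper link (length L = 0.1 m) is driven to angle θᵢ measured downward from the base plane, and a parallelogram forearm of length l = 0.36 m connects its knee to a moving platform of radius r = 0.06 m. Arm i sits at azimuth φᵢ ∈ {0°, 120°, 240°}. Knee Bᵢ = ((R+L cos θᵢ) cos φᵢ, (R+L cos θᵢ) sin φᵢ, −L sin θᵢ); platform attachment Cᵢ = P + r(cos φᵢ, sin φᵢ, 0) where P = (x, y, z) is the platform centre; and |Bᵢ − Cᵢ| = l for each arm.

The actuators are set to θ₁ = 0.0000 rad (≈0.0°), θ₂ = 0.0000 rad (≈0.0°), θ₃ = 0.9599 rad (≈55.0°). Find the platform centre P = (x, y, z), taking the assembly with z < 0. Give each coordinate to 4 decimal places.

(0.0524, 0.0908, -0.3054)

S1 = (0.2200·cos0.0°, 0.2200·sin0.0°, 0.0000) = (0.2200, 0.0000, 0.0000)
arm 2 at φ=120.0°: ρ2 = 0.2200;  S2 = (-0.1100, 0.1905, 0.0000)
S3 = (0.1774·cos240.0°, 0.1774·sin240.0°, -0.0819) = (-0.0887, -0.1536, -0.0819)
eliminate P² terms by subtracting sphere 1 from 2 and 3
plane₁₂: -0.6600x+0.3811y+0.0000z = 0.0000
Cramer: x(z) = 0.0089-0.1425z;  y(z) = 0.0154-0.2469z
sphere 1 gives Az²+Bz+C=0 with A=1.0813, B=0.0526, C=-0.0848;  B²−4AC=0.3695;  roots -0.3054, 0.2568;  negative root z = -0.3054
x = 0.0524, y = 0.0908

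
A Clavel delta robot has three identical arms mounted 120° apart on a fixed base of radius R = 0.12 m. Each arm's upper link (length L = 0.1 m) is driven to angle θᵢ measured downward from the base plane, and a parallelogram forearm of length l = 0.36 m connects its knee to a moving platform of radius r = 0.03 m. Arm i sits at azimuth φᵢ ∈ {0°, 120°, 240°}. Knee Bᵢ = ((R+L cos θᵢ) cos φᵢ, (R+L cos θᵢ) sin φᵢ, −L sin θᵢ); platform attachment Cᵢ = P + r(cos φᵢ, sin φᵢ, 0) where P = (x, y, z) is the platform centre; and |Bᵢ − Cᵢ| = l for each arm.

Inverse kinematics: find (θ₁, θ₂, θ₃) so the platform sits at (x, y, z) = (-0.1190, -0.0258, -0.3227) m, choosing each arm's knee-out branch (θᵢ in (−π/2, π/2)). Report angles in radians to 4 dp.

φ1=0.0° → target in arm frame (-0.1190, -0.0258)
  A cos θ + B sin θ = C:  0.2090·cos θ + -0.3227·sin θ = -0.1444
  θ1 = atan2(B,A) + arccos(C/0.3845) = 0.9598
arm 2 (φ=120.0°): x'=0.0372, y'=0.1160
  A cos θ + B sin θ = C:  0.0528·cos θ + -0.3227·sin θ = -0.0039
  √(A²+B²)=0.3270;  θ2 = -1.4085+1.5826 ≈ 0.1741
arm 3 (φ=240.0°): x'=0.0818, y'=-0.0902
  A=0.0082, B=-0.3227, C=(l²−L²−A²−y'²−z²)/(2L)=0.0363
  γ=atan2(-0.3227,0.0082)=-1.5455;  ψ=arccos(0.1126)=1.4580;  θ3=γ+ψ≈-0.0876

θ₁ = 0.9598, θ₂ = 0.1741, θ₃ = -0.0876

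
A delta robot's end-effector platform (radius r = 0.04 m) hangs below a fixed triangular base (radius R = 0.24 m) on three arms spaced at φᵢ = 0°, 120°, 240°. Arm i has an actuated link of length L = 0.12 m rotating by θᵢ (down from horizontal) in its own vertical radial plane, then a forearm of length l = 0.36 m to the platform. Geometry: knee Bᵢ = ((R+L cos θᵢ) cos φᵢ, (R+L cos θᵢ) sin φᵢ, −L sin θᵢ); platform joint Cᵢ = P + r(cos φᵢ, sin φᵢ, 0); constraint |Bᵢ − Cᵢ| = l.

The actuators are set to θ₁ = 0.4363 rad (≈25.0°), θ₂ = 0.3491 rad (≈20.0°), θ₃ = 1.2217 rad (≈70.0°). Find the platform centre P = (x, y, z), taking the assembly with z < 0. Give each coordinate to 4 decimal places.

arm 1 at φ=0.0°: ρ1 = 0.3088;  centre 1 = (0.3088, 0.0000, -0.0507)
φ2=120.0°: virtual centre (-0.1564, 0.2709, -0.0410), radius l
arm 3 at φ=240.0°: ρ3 = 0.2410;  centre 3 = (-0.1205, -0.2088, -0.1128)
eliminate P² terms by subtracting sphere 1 from 2 and 3
[-0.9303 0.5417 0.0193]·P = 0.0016;  [-0.8586 -0.4175 -0.1241]·P = -0.0271
det = 0.8535;  x = 0.0164+-0.0693z,  y = 0.0311+-0.1547z
quadratic in z: (1.0287)z²+(0.1323)z+(-0.0406)=0, √Δ=0.4296 → z ∈ {-0.2731, 0.1445}; z = -0.2731 (taking z<0)
x = 0.0353, y = 0.0734

(0.0353, 0.0734, -0.2731)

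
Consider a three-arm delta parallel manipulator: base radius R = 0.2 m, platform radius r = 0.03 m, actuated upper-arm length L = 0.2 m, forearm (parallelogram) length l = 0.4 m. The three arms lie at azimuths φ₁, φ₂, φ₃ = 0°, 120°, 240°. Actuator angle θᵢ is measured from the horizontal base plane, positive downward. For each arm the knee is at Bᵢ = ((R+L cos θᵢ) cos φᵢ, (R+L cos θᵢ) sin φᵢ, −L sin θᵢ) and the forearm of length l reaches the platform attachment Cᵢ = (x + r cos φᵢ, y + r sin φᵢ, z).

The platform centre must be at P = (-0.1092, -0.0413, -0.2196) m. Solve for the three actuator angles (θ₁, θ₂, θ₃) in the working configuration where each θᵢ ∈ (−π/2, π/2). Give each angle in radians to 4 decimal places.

rotate P by −φ1: (-0.1092, -0.0413, -0.2196)
  e−x'=0.2792;  (l²−L²−(e−x')²−y'²−z²)/2L = -0.0197
  θ1 = atan2(B,A) + arccos(C/0.3552) = 0.9598
arm 2 (φ=120.0°): x'=0.0188, y'=0.1152
  A cos θ + B sin θ = C:  0.1512·cos θ + -0.2196·sin θ = 0.0891
  θ2 = atan2(B,A) + arccos(C/0.2666) = 0.2620
arm 3 (φ=240.0°): x'=0.0904, y'=-0.0739
  A=0.0796, B=-0.2196, C=(l²−L²−A²−y'²−z²)/(2L)=0.1499
  √(A²+B²)=0.2336;  θ3 = -1.2229+0.8739 ≈ -0.3490

θ₁ = 0.9598, θ₂ = 0.2620, θ₃ = -0.3490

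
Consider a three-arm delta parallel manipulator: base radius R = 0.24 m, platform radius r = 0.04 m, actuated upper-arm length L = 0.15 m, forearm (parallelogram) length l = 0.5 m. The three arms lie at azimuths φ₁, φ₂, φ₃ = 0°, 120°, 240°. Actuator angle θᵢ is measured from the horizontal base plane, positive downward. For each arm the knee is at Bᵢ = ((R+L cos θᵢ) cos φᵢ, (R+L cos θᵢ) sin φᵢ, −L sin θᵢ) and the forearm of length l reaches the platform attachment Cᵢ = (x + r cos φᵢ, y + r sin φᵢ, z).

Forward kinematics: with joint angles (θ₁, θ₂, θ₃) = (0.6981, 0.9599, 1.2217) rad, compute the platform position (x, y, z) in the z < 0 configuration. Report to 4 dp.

centre 1 = (0.3149·cos0.0°, 0.3149·sin0.0°, -0.0964) = (0.3149, 0.0000, -0.0964)
arm 2 at φ=120.0°: e+L cos θ2 = 0.2860;  centre 2 = (-0.1430, 0.2477, -0.1229)
φ3=240.0°: virtual centre (-0.1257, -0.2176, -0.1410), radius l
subtract pairs → two planes through P
plane₁₂: -0.9159x+0.4954y+-0.0529z = -0.0115
det = 0.8352;  x = 0.0211+-0.0804z,  y = 0.0157+-0.0419z
sphere 1 gives Az²+Bz+C=0 with A=1.0082, B=0.2388, C=-0.1541;  B²−4AC=0.6786;  roots -0.5269, 0.2901;  negative root z = -0.5269
x = 0.0635, y = 0.0378

(0.0635, 0.0378, -0.5269)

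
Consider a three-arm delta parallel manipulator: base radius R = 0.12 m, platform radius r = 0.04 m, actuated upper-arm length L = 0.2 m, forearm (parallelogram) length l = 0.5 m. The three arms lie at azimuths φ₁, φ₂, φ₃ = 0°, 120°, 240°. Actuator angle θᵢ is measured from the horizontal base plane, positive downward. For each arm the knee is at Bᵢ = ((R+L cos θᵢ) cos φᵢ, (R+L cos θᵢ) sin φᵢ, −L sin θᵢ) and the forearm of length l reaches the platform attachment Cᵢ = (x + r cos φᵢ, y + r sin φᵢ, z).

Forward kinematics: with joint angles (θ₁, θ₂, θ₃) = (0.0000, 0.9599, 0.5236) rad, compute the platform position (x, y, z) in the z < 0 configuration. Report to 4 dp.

(0.1792, -0.1043, -0.4785)

φ1=0.0°: virtual centre (0.2800, 0.0000, 0.0000), radius l
arm 2 at φ=120.0°: e+L cos θ2 = 0.1947;  S2 = (-0.0974, 0.1686, -0.1638)
φ3=240.0°: virtual centre (-0.1266, -0.2193, -0.1000), radius l
subtract pairs → two planes through P
linear system: -0.7547x+0.3373y = -0.0136−-0.3277z; -0.8132x+-0.4386y = -0.0043−-0.2000z
Cramer: x(z) = 0.0123-0.3489z;  y(z) = -0.0130+0.1908z
sphere 1 gives Az²+Bz+C=0 with A=1.1581, B=0.1818, C=-0.1782;  B²−4AC=0.8584;  roots -0.4785, 0.3215;  negative root z = -0.4785
x = 0.1792, y = -0.1043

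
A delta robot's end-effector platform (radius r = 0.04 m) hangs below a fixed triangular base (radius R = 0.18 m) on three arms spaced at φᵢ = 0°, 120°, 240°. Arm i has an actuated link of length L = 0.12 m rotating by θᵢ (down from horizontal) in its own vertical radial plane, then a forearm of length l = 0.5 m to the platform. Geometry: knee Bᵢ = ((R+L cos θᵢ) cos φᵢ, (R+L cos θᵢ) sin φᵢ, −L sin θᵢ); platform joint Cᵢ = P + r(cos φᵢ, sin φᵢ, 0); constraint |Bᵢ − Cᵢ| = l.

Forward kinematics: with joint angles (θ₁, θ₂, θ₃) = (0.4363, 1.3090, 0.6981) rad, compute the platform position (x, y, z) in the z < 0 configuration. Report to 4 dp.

arm 1 at φ=0.0°: ρ1 = 0.2488;  O1 = (0.2488, 0.0000, -0.0507)
O2 = (0.1711·cos120.0°, 0.1711·sin120.0°, -0.1159) = (-0.0855, 0.1481, -0.1159)
arm 3 at φ=240.0°: ρ3 = 0.2319;  O3 = (-0.1160, -0.2009, -0.0771)
|O₂|²−|O₁|² = -0.0218;  |O₃|²−|O₁|² = -0.0047
linear system: -0.6686x+0.2963y = -0.0218−-0.1304z; -0.7294x+-0.4017y = -0.0047−-0.0528z
det = 0.4847;  x = 0.0209+-0.1404z,  y = -0.0262+0.1234z
quadratic in z: (1.0349)z²+(0.1589)z+(-0.1948)=0, √Δ=0.9120 → z ∈ {-0.5174, 0.3638}; z = -0.5174 (taking z<0)
x = 0.0935, y = -0.0901

(0.0935, -0.0901, -0.5174)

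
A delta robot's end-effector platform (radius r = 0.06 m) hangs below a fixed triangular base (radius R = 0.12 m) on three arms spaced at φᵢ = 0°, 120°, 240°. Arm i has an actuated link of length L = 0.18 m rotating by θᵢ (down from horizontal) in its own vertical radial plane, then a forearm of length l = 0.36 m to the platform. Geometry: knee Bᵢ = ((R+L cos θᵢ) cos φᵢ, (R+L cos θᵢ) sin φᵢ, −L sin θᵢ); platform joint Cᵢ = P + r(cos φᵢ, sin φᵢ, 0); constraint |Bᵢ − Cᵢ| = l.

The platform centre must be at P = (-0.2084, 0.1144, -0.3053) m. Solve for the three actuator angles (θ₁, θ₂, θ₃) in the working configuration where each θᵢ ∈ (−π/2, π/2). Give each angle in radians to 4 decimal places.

θ₁ = 1.3088, θ₂ = -0.1743, θ₃ = 0.6981

rotate P by −φ1: (-0.2084, 0.1144, -0.3053)
  A cos θ + B sin θ = C:  0.2684·cos θ + -0.3053·sin θ = -0.2254
  γ=atan2(-0.3053,0.2684)=-0.8496;  ψ=arccos(-0.5544)=2.1585;  θ1=γ+ψ≈1.3088
arm 2 (φ=120.0°): x'=0.2033, y'=0.1233
  A=-0.1433, B=-0.3053, C=(l²−L²−A²−y'²−z²)/(2L)=-0.0881
  θ2 = atan2(B,A) + arccos(C/0.3372) = -0.1743
rotate P by −φ3: (0.0051, -0.2377, -0.3053)
  A cos θ + B sin θ = C:  0.0549·cos θ + -0.3053·sin θ = -0.1542
  θ3 = atan2(B,A) + arccos(C/0.3102) = 0.6981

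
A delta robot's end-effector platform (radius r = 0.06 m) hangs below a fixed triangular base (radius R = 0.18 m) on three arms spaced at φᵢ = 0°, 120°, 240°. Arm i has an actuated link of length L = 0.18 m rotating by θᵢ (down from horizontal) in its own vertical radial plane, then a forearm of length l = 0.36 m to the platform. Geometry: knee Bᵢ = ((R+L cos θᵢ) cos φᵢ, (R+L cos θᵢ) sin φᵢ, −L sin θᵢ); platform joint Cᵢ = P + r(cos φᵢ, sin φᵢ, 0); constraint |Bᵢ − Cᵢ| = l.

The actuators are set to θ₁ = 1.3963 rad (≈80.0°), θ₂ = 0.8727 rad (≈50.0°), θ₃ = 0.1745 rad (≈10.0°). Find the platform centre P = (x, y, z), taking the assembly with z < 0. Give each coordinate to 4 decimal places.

φ1=0.0°: virtual centre (0.1513, 0.0000, -0.1773), radius l
centre 2 = (0.2357·cos120.0°, 0.2357·sin120.0°, -0.1379) = (-0.1178, 0.2041, -0.1379)
centre 3 = (0.2973·cos240.0°, 0.2973·sin240.0°, -0.0313) = (-0.1486, -0.2574, -0.0313)
eliminate P² terms by subtracting sphere 1 from 2 and 3
linear system: -0.5382x+0.4082y = 0.0203−0.0787z; -0.5998x+-0.5149y = 0.0350−0.2920z
det = 0.5220;  x = -0.0474+0.3061z,  y = -0.0128+0.2106z
sphere 1 gives Az²+Bz+C=0 with A=1.1381, B=0.2275, C=-0.0585;  B²−4AC=0.3183;  roots -0.3478, 0.1479;  negative root z = -0.3478
x = -0.1539, y = -0.0861

(-0.1539, -0.0861, -0.3478)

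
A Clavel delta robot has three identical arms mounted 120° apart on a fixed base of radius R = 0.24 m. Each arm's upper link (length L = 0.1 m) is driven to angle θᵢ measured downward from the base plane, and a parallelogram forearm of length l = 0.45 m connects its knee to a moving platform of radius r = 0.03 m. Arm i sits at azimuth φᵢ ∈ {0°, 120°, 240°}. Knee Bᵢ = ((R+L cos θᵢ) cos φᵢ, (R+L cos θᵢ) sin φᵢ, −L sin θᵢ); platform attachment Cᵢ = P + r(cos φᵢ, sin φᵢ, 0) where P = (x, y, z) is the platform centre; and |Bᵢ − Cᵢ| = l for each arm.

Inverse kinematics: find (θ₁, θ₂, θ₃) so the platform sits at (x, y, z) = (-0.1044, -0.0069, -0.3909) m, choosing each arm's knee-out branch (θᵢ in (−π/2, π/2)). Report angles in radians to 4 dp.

θ₁ = 1.3085, θ₂ = 0.3488, θ₃ = 0.2619

arm 1 (φ=0.0°): x'=-0.1044, y'=-0.0069
  e−x'=0.3144;  (l²−L²−(e−x')²−y'²−z²)/2L = -0.2960
  γ=atan2(-0.3909,0.3144)=-0.8934;  ψ=arccos(-0.5900)=2.2019;  θ1=γ+ψ≈1.3085
φ2=120.0° → target in arm frame (0.0462, 0.0939)
  A cos θ + B sin θ = C:  0.1638·cos θ + -0.3909·sin θ = 0.0203
  √(A²+B²)=0.4238;  θ2 = -1.1740+1.5228 ≈ 0.3488
arm 3 (φ=240.0°): x'=0.0582, y'=-0.0870
  A cos θ + B sin θ = C:  0.1518·cos θ + -0.3909·sin θ = 0.0454
  γ=atan2(-0.3909,0.1518)=-1.2003;  ψ=arccos(0.1083)=1.4623;  θ3=γ+ψ≈0.2619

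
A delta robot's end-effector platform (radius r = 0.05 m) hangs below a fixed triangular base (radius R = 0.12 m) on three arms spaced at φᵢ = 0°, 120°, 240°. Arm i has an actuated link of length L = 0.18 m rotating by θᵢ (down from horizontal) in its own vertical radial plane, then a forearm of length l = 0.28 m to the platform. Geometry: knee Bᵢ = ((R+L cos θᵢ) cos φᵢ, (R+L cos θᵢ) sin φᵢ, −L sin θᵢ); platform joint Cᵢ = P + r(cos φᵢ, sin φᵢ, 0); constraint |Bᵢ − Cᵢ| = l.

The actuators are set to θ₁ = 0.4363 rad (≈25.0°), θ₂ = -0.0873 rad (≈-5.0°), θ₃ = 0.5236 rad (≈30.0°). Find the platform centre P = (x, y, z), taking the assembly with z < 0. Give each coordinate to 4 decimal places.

(-0.0198, 0.0509, -0.1847)

φ1=0.0°: virtual centre (0.2331, 0.0000, -0.0761), radius l
arm 2 at φ=120.0°: ρ2 = 0.2493;  O2 = (-0.1247, 0.2159, 0.0157)
arm 3 at φ=240.0°: ρ3 = 0.2259;  O3 = (-0.1129, -0.1956, -0.0900)
subtract pairs → two planes through P
linear system: -0.7156x+0.4318y = 0.0023−0.1835z; -0.6922x+-0.3912y = -0.0010−-0.0279z
Cramer: x(z) = -0.0008+0.1032z;  y(z) = 0.0040-0.2539z
into |P−O₁|² = l²: 1.0751z² + 0.1018z + -0.0179 = 0;  Δ = 0.0873;  z = -0.1847 or 0.0900 → z<0 root = -0.1847
x = -0.0198, y = 0.0509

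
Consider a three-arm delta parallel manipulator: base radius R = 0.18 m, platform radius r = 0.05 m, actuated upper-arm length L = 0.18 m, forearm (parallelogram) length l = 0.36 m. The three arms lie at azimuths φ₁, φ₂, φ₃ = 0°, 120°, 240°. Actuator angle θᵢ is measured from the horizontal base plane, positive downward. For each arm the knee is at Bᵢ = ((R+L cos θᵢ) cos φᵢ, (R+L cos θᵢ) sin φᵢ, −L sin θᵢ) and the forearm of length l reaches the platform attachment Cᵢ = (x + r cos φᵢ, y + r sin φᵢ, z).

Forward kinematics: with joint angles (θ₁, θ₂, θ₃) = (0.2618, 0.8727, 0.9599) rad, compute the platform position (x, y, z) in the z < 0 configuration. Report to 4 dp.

arm 1 at φ=0.0°: (R−r)+L cos θ1 = 0.3039;  centre 1 = (0.3039, 0.0000, -0.0466)
centre 2 = (0.2457·cos120.0°, 0.2457·sin120.0°, -0.1379) = (-0.1228, 0.2128, -0.1379)
arm 3 at φ=240.0°: (R−r)+L cos θ3 = 0.2332;  centre 3 = (-0.1166, -0.2020, -0.1474)
eliminate P² terms by subtracting sphere 1 from 2 and 3
linear system: -0.8534x+0.4256y = -0.0151−-0.1826z; -0.8410x+-0.4040y = -0.0184−-0.2017z
Cramer: x(z) = 0.0198-0.2272z;  y(z) = 0.0042-0.0264z
into |P−centre ₁|² = l²: 1.0523z² + 0.2220z + -0.0467 = 0;  Δ = 0.2460;  z = -0.3411 or 0.1302 → z<0 root = -0.3411
x = 0.0973, y = 0.0132

(0.0973, 0.0132, -0.3411)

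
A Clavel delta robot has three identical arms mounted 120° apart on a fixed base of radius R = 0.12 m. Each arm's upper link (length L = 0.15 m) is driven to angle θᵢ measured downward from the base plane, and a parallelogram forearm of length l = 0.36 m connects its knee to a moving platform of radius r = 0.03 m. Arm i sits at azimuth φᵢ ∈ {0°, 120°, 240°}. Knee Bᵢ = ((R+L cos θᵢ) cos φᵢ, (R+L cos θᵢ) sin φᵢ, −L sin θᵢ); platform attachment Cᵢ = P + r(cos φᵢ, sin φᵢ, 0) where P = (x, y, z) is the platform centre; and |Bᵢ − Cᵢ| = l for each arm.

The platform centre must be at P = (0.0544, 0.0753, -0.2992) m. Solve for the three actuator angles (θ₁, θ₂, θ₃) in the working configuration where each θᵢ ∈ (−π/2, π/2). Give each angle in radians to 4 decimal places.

rotate P by −φ1: (0.0544, 0.0753, -0.2992)
  e−x'=0.0356;  (l²−L²−(e−x')²−y'²−z²)/2L = 0.0355
  θ1 = atan2(B,A) + arccos(C/0.3013) = 0.0004
arm 2 (φ=120.0°): x'=0.0380, y'=-0.0848
  A cos θ + B sin θ = C:  0.0520·cos θ + -0.2992·sin θ = 0.0256
  θ2 = atan2(B,A) + arccos(C/0.3037) = 0.0875
arm 3 (φ=240.0°): x'=-0.0924, y'=0.0095
  A=0.1824, B=-0.2992, C=(l²−L²−A²−y'²−z²)/(2L)=-0.0526
  √(A²+B²)=0.3504;  θ3 = -1.0233+1.7215 ≈ 0.6982

θ₁ = 0.0004, θ₂ = 0.0875, θ₃ = 0.6982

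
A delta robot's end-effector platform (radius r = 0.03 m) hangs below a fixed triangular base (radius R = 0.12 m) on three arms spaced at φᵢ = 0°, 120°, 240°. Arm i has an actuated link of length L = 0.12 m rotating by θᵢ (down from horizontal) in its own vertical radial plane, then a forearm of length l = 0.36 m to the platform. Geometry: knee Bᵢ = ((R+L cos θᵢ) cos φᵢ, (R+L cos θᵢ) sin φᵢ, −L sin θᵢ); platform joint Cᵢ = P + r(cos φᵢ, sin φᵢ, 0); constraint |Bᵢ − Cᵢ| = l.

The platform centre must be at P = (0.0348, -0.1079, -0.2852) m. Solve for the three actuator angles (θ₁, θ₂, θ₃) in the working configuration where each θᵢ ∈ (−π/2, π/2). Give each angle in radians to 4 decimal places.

rotate P by −φ1: (0.0348, -0.1079, -0.2852)
  A=0.0552, B=-0.2852, C=(l²−L²−A²−y'²−z²)/(2L)=0.0799
  γ=atan2(-0.2852,0.0552)=-1.3796;  ψ=arccos(0.2750)=1.2922;  θ1=γ+ψ≈-0.0874
φ2=120.0° → target in arm frame (-0.1108, 0.0238)
  e−x'=0.2008;  (l²−L²−(e−x')²−y'²−z²)/2L = -0.0294
  θ2 = atan2(B,A) + arccos(C/0.3488) = 0.6978
arm 3 (φ=240.0°): x'=0.0760, y'=0.0841
  e−x'=0.0140;  (l²−L²−(e−x')²−y'²−z²)/2L = 0.1108
  √(A²+B²)=0.2855;  θ3 = -1.5219+1.1722 ≈ -0.3497

θ₁ = -0.0874, θ₂ = 0.6978, θ₃ = -0.3497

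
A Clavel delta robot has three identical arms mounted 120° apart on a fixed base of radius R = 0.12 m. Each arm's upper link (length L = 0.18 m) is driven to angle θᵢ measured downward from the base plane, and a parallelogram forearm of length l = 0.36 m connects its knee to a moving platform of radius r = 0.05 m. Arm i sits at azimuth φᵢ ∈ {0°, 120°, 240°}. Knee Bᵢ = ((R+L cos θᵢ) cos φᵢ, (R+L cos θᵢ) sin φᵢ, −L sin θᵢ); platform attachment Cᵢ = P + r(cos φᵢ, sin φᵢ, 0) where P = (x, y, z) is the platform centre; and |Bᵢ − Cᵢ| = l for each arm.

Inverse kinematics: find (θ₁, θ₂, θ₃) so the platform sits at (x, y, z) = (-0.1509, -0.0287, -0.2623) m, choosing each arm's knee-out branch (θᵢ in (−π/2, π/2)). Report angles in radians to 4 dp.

θ₁ = 0.8727, θ₂ = 0.0000, θ₃ = -0.2623

arm 1 (φ=0.0°): x'=-0.1509, y'=-0.0287
  A=0.2209, B=-0.2623, C=(l²−L²−A²−y'²−z²)/(2L)=-0.0589
  θ1 = atan2(B,A) + arccos(C/0.3429) = 0.8727
rotate P by −φ2: (0.0506, 0.1450, -0.2623)
  e−x'=0.0194;  (l²−L²−(e−x')²−y'²−z²)/2L = 0.0194
  θ2 = atan2(B,A) + arccos(C/0.2630) = 0.0000
φ3=240.0° → target in arm frame (0.1003, -0.1163)
  A=-0.0303, B=-0.2623, C=(l²−L²−A²−y'²−z²)/(2L)=0.0387
  γ=atan2(-0.2623,-0.0303)=-1.6858;  ψ=arccos(0.1467)=1.4235;  θ3=γ+ψ≈-0.2623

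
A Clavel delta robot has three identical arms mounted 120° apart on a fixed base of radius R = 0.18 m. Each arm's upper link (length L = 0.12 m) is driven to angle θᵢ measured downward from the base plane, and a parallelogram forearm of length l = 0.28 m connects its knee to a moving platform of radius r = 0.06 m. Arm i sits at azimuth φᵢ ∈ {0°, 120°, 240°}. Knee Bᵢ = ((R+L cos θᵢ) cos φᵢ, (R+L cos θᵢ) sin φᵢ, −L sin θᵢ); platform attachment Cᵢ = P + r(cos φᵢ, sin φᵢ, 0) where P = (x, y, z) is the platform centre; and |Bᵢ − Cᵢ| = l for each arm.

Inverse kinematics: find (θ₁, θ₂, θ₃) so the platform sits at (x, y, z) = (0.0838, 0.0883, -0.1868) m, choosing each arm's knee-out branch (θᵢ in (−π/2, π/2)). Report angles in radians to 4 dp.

rotate P by −φ1: (0.0838, 0.0883, -0.1868)
  A cos θ + B sin θ = C:  0.0362·cos θ + -0.1868·sin θ = 0.0833
  θ1 = atan2(B,A) + arccos(C/0.1903) = -0.2619
rotate P by −φ2: (0.0346, -0.1167, -0.1868)
  A cos θ + B sin θ = C:  0.0854·cos θ + -0.1868·sin θ = 0.0341
  θ2 = atan2(B,A) + arccos(C/0.2054) = 0.2622
φ3=240.0° → target in arm frame (-0.1184, 0.0284)
  e−x'=0.2384;  (l²−L²−(e−x')²−y'²−z²)/2L = -0.1188
  γ=atan2(-0.1868,0.2384)=-0.6647;  ψ=arccos(-0.3924)=1.9741;  θ3=γ+ψ≈1.3094

θ₁ = -0.2619, θ₂ = 0.2622, θ₃ = 1.3094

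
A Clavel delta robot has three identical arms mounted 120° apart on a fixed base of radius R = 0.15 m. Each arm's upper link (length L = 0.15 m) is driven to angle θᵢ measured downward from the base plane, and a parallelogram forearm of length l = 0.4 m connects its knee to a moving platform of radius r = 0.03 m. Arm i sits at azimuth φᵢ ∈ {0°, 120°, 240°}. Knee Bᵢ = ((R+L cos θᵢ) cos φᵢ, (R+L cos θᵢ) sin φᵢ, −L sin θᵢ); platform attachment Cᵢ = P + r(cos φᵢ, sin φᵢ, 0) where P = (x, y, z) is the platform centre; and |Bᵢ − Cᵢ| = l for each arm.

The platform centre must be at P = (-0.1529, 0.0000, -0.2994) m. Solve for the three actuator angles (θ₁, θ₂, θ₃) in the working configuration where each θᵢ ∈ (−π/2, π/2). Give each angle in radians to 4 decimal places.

θ₁ = 0.9599, θ₂ = -0.1741, θ₃ = -0.1741

arm 1 (φ=0.0°): x'=-0.1529, y'=0.0000
  A=0.2729, B=-0.2994, C=(l²−L²−A²−y'²−z²)/(2L)=-0.0887
  √(A²+B²)=0.4051;  θ1 = -0.8317+1.7916 ≈ 0.9599
arm 2 (φ=120.0°): x'=0.0764, y'=0.1324
  A=0.0436, B=-0.2994, C=(l²−L²−A²−y'²−z²)/(2L)=0.0948
  θ2 = atan2(B,A) + arccos(C/0.3026) = -0.1741
rotate P by −φ3: (0.0765, -0.1324, -0.2994)
  A cos θ + B sin θ = C:  0.0435·cos θ + -0.2994·sin θ = 0.0948
  θ3 = atan2(B,A) + arccos(C/0.3026) = -0.1741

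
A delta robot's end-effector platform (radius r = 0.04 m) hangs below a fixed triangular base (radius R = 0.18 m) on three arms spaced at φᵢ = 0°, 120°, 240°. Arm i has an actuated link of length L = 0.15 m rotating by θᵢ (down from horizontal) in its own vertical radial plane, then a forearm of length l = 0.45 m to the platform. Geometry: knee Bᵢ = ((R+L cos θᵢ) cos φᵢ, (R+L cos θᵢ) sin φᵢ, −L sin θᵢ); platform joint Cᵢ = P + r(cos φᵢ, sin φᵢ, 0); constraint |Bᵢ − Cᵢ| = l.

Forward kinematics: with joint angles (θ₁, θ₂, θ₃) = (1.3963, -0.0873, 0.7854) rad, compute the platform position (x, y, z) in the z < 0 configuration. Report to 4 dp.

(-0.1800, 0.1108, -0.4132)

φ1=0.0°: virtual centre (0.1660, 0.0000, -0.1477), radius l
φ2=120.0°: virtual centre (-0.1447, 0.2507, 0.0131), radius l
φ3=240.0°: virtual centre (-0.1230, -0.2131, -0.1061), radius l
eliminate P² terms by subtracting sphere 1 from 2 and 3
linear system: -0.6215x+0.5013y = 0.0345−0.3216z; -0.5781x+-0.4262y = 0.0224−0.0833z
det = 0.5547;  x = -0.0468+0.3224z,  y = 0.0109+-0.2418z
into |P−S₁|² = l²: 1.1624z² + 0.1529z + -0.1353 = 0;  Δ = 0.6523;  z = -0.4132 or 0.2816 → z<0 root = -0.4132
x = -0.1800, y = 0.1108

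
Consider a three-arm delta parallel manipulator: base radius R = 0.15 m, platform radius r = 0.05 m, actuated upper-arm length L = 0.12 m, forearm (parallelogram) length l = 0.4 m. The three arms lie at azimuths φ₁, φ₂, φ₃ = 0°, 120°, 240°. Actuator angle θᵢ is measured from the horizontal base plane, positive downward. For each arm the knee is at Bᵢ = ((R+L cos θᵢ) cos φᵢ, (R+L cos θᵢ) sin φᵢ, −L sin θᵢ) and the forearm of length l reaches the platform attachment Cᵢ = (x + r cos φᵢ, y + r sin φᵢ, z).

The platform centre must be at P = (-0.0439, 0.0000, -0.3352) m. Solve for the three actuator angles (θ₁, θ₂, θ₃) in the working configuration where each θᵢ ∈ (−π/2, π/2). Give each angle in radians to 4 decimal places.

rotate P by −φ1: (-0.0439, 0.0000, -0.3352)
  A=0.1439, B=-0.3352, C=(l²−L²−A²−y'²−z²)/(2L)=0.0522
  γ=atan2(-0.3352,0.1439)=-1.1653;  ψ=arccos(0.1432)=1.4271;  θ1=γ+ψ≈0.2618
rotate P by −φ2: (0.0219, 0.0380, -0.3352)
  e−x'=0.0781;  (l²−L²−(e−x')²−y'²−z²)/2L = 0.1071
  √(A²+B²)=0.3442;  θ2 = -1.3420+1.2544 ≈ -0.0877
φ3=240.0° → target in arm frame (0.0220, -0.0380)
  A=0.0780, B=-0.3352, C=(l²−L²−A²−y'²−z²)/(2L)=0.1071
  γ=atan2(-0.3352,0.0780)=-1.3420;  ψ=arccos(0.3112)=1.2544;  θ3=γ+ψ≈-0.0877

θ₁ = 0.2618, θ₂ = -0.0877, θ₃ = -0.0877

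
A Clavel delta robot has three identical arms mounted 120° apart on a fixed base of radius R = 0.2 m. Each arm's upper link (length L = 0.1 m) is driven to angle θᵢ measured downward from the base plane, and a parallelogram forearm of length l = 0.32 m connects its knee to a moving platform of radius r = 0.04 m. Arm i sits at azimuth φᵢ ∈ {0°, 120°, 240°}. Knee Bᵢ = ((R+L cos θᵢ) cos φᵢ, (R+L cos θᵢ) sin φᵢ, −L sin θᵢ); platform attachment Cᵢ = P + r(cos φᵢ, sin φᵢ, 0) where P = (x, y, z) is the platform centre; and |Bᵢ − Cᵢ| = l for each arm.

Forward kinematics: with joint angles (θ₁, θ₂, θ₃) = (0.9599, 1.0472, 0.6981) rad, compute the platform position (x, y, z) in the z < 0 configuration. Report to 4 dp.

(-0.0079, -0.0285, -0.3074)

arm 1 at φ=0.0°: ρ1 = 0.2174;  centre 1 = (0.2174, 0.0000, -0.0819)
centre 2 = (0.2100·cos120.0°, 0.2100·sin120.0°, -0.0866) = (-0.1050, 0.1819, -0.0866)
φ3=240.0°: virtual centre (-0.1183, -0.2049, -0.0643), radius l
|centre ₂|²−|centre ₁|² = -0.0024;  |centre ₃|²−|centre ₁|² = 0.0062
linear system: -0.6447x+0.3637y = -0.0024−-0.0094z; -0.6713x+-0.4098y = 0.0062−0.0353z
Cramer: x(z) = -0.0025+0.0177z;  y(z) = -0.0109+0.0571z
quadratic in z: (1.0036)z²+(0.1548)z+(-0.0472)=0, √Δ=0.4621 → z ∈ {-0.3074, 0.1531}; z = -0.3074 (taking z<0)
x = -0.0079, y = -0.0285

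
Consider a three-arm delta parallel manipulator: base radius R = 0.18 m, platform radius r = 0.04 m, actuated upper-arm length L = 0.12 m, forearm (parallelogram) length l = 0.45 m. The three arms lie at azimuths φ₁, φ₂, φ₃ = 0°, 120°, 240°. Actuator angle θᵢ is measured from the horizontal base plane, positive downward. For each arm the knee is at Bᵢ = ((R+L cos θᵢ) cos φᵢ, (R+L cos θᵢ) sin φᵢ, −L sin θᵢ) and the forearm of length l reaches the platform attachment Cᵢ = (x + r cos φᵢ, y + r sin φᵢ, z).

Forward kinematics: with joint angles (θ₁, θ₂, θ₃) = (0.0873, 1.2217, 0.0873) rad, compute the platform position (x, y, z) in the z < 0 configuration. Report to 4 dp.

arm 1 at φ=0.0°: ρ1 = 0.2595;  S1 = (0.2595, 0.0000, -0.0105)
φ2=120.0°: virtual centre (-0.0905, 0.1568, -0.1128), radius l
S3 = (0.2595·cos240.0°, 0.2595·sin240.0°, -0.0105) = (-0.1298, -0.2248, -0.0105)
subtract pairs → two planes through P
[-0.7001 0.3136 -0.2046]·P = -0.0220;  [-0.7786 -0.4495 0.0000]·P = 0.0000
det = 0.5589;  x = 0.0177+-0.1646z,  y = -0.0306+0.2850z
quadratic in z: (1.1083)z²+(0.0831)z+(-0.1430)=0, √Δ=0.8004 → z ∈ {-0.3986, 0.3236}; z = -0.3986 (taking z<0)
x = 0.0833, y = -0.1442

(0.0833, -0.1442, -0.3986)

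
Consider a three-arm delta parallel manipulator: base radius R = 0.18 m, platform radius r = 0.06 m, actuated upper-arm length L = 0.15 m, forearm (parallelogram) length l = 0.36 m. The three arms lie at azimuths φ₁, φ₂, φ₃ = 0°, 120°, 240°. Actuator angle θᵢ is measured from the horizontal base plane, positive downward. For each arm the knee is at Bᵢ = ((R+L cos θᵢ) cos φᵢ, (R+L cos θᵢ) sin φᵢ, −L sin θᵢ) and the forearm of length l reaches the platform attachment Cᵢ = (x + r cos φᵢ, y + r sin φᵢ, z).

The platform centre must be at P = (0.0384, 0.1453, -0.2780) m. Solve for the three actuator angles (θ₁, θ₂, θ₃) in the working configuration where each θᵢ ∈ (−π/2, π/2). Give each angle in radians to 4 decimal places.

arm 1 (φ=0.0°): x'=0.0384, y'=0.1453
  A cos θ + B sin θ = C:  0.0816·cos θ + -0.2780·sin θ = 0.0068
  θ1 = atan2(B,A) + arccos(C/0.2897) = 0.2620
rotate P by −φ2: (0.1066, -0.1059, -0.2780)
  e−x'=0.0134;  (l²−L²−(e−x')²−y'²−z²)/2L = 0.0614
  θ2 = atan2(B,A) + arccos(C/0.2783) = -0.1744
φ3=240.0° → target in arm frame (-0.1450, -0.0394)
  A cos θ + B sin θ = C:  0.2650·cos θ + -0.2780·sin θ = -0.1399
  θ3 = atan2(B,A) + arccos(C/0.3841) = 1.1344

θ₁ = 0.2620, θ₂ = -0.1744, θ₃ = 1.1344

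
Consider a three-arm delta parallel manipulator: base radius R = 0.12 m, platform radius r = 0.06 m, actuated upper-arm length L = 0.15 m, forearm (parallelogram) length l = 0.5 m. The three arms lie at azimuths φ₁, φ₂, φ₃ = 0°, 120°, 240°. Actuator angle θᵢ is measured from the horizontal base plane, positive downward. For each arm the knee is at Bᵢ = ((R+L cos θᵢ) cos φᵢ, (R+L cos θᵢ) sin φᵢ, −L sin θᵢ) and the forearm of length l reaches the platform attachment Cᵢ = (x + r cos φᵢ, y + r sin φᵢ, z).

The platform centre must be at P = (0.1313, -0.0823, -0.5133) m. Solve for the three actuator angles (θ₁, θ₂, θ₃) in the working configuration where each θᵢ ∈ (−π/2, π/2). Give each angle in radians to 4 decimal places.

θ₁ = 0.1747, θ₂ = 0.8729, θ₃ = 0.5239

arm 1 (φ=0.0°): x'=0.1313, y'=-0.0823
  A cos θ + B sin θ = C:  -0.0713·cos θ + -0.5133·sin θ = -0.1594
  √(A²+B²)=0.5182;  θ1 = -1.7088+1.8835 ≈ 0.1747
rotate P by −φ2: (-0.1369, -0.0726, -0.5133)
  A=0.1969, B=-0.5133, C=(l²−L²−A²−y'²−z²)/(2L)=-0.2667
  θ2 = atan2(B,A) + arccos(C/0.5498) = 0.8729
rotate P by −φ3: (0.0056, 0.1549, -0.5133)
  A=0.0544, B=-0.5133, C=(l²−L²−A²−y'²−z²)/(2L)=-0.2097
  √(A²+B²)=0.5162;  θ3 = -1.4653+1.9892 ≈ 0.5239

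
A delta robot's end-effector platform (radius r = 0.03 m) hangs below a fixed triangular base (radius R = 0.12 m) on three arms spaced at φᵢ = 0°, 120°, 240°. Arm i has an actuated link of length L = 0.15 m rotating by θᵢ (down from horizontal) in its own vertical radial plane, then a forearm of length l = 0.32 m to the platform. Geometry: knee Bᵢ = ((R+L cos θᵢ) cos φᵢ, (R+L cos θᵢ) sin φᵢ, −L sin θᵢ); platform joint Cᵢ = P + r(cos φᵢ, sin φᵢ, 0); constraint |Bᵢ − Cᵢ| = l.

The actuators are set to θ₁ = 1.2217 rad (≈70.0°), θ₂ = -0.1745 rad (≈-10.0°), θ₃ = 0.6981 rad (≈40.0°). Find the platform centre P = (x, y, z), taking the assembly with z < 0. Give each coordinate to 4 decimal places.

(-0.1374, 0.0884, -0.2710)

φ1=0.0°: virtual centre (0.1413, 0.0000, -0.1410), radius l
φ2=120.0°: virtual centre (-0.1189, 0.2059, 0.0260), radius l
arm 3 at φ=240.0°: e+L cos θ3 = 0.2049;  centre 3 = (-0.1025, -0.1775, -0.0964)
eliminate P² terms by subtracting sphere 1 from 2 and 3
[-0.5203 0.4117 0.3340]·P = 0.0174;  [-0.4875 -0.3549 0.0891]·P = 0.0114
Cramer: x(z) = -0.0282+0.4027z;  y(z) = 0.0065-0.3022z
sphere 1 gives Az²+Bz+C=0 with A=1.2535, B=0.1414, C=-0.0538;  B²−4AC=0.2895;  roots -0.2710, 0.1582;  negative root z = -0.2710
x = -0.1374, y = 0.0884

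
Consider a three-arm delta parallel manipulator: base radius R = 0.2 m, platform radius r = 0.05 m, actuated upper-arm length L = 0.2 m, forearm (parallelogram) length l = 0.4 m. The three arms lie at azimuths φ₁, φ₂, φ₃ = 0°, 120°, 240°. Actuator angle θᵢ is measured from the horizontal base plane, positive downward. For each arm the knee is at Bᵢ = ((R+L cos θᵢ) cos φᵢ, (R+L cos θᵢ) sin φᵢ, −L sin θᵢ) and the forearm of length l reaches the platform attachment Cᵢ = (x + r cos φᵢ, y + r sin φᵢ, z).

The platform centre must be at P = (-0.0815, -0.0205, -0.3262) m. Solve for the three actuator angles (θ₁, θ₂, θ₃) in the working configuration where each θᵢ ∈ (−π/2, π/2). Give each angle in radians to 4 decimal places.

θ₁ = 0.8726, θ₂ = 0.4361, θ₃ = 0.2618

rotate P by −φ1: (-0.0815, -0.0205, -0.3262)
  A=0.2315, B=-0.3262, C=(l²−L²−A²−y'²−z²)/(2L)=-0.1010
  √(A²+B²)=0.4000;  θ1 = -0.9536+1.8262 ≈ 0.8726
rotate P by −φ2: (0.0230, 0.0808, -0.3262)
  A=0.1270, B=-0.3262, C=(l²−L²−A²−y'²−z²)/(2L)=-0.0227
  γ=atan2(-0.3262,0.1270)=-1.1995;  ψ=arccos(-0.0648)=1.6356;  θ2=γ+ψ≈0.4361
φ3=240.0° → target in arm frame (0.0585, -0.0603)
  e−x'=0.0915;  (l²−L²−(e−x')²−y'²−z²)/2L = 0.0040
  √(A²+B²)=0.3388;  θ3 = -1.2973+1.5591 ≈ 0.2618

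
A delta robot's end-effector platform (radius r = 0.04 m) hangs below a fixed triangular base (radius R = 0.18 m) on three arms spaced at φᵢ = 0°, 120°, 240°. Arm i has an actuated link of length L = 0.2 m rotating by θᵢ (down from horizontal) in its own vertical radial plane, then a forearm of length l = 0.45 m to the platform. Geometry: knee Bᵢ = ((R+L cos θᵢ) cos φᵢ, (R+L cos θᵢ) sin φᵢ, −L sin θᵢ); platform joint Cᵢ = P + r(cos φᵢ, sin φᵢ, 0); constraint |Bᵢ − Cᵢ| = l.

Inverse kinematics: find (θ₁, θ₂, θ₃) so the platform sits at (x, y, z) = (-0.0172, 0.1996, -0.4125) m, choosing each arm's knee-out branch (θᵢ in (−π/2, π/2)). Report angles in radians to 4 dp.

φ1=0.0° → target in arm frame (-0.0172, 0.1996)
  e−x'=0.1572;  (l²−L²−(e−x')²−y'²−z²)/2L = -0.1805
  √(A²+B²)=0.4414;  θ1 = -1.2067+1.9921 ≈ 0.7854
rotate P by −φ2: (0.1815, -0.0849, -0.4125)
  A cos θ + B sin θ = C:  -0.0415·cos θ + -0.4125·sin θ = -0.0415
  θ2 = atan2(B,A) + arccos(C/0.4146) = 0.0000
arm 3 (φ=240.0°): x'=-0.1643, y'=-0.1147
  A=0.3043, B=-0.4125, C=(l²−L²−A²−y'²−z²)/(2L)=-0.2835
  √(A²+B²)=0.5126;  θ3 = -0.9353+2.1568 ≈ 1.2215

θ₁ = 0.7854, θ₂ = 0.0000, θ₃ = 1.2215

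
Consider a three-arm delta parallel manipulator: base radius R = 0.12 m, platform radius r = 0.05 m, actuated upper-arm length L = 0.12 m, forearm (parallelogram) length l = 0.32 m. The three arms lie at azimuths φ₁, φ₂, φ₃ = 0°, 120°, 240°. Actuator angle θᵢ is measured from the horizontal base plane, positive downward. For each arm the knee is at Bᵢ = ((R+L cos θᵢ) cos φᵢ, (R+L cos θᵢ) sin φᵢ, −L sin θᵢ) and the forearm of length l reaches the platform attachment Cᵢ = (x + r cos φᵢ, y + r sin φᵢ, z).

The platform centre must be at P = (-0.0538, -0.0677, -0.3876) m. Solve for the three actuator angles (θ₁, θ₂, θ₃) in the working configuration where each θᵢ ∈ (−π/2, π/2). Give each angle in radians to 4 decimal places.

arm 1 (φ=0.0°): x'=-0.0538, y'=-0.0677
  e−x'=0.1238;  (l²−L²−(e−x')²−y'²−z²)/2L = -0.3423
  √(A²+B²)=0.4069;  θ1 = -1.2616+2.5702 ≈ 1.3086
rotate P by −φ2: (-0.0317, 0.0804, -0.3876)
  e−x'=0.1017;  (l²−L²−(e−x')²−y'²−z²)/2L = -0.3294
  θ2 = atan2(B,A) + arccos(C/0.4007) = 1.2216
φ3=240.0° → target in arm frame (0.0855, -0.0127)
  A cos θ + B sin θ = C:  -0.0155·cos θ + -0.3876·sin θ = -0.2610
  √(A²+B²)=0.3879;  θ3 = -1.6108+2.3088 ≈ 0.6979

θ₁ = 1.3086, θ₂ = 1.2216, θ₃ = 0.6979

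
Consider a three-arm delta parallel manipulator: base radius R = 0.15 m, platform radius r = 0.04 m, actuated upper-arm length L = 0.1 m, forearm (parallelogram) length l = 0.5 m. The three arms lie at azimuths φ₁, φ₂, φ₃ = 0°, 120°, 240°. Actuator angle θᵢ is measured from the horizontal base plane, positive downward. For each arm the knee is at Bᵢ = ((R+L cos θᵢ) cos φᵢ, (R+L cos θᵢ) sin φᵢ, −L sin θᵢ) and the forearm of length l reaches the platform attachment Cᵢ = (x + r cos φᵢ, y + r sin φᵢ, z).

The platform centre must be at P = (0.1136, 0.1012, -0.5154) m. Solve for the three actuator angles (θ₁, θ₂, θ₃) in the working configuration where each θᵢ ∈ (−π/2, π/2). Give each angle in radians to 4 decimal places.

θ₁ = 0.3486, θ₂ = 0.6978, θ₃ = 1.3960

rotate P by −φ1: (0.1136, 0.1012, -0.5154)
  A cos θ + B sin θ = C:  -0.0036·cos θ + -0.5154·sin θ = -0.1795
  θ1 = atan2(B,A) + arccos(C/0.5154) = 0.3486
arm 2 (φ=120.0°): x'=0.0308, y'=-0.1490
  e−x'=0.0792;  (l²−L²−(e−x')²−y'²−z²)/2L = -0.2705
  √(A²+B²)=0.5214;  θ2 = -1.4184+2.1162 ≈ 0.6978
rotate P by −φ3: (-0.1444, 0.0478, -0.5154)
  A=0.2544, B=-0.5154, C=(l²−L²−A²−y'²−z²)/(2L)=-0.4633
  θ3 = atan2(B,A) + arccos(C/0.5748) = 1.3960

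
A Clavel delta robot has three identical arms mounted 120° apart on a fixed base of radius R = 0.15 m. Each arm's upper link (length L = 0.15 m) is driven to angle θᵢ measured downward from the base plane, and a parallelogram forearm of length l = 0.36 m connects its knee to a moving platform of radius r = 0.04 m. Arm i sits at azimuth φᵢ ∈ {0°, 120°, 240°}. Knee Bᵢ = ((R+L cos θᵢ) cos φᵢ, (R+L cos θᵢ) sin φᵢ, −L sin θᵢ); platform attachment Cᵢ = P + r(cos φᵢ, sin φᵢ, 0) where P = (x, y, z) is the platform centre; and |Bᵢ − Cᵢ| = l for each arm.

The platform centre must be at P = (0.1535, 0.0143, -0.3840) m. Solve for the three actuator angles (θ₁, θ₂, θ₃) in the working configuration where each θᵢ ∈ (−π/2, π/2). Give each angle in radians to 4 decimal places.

φ1=0.0° → target in arm frame (0.1535, 0.0143)
  A cos θ + B sin θ = C:  -0.0435·cos θ + -0.3840·sin θ = -0.1415
  γ=atan2(-0.3840,-0.0435)=-1.6836;  ψ=arccos(-0.3662)=1.9457;  θ1=γ+ψ≈0.2621
arm 2 (φ=120.0°): x'=-0.0644, y'=-0.1401
  A cos θ + B sin θ = C:  0.1744·cos θ + -0.3840·sin θ = -0.3013
  √(A²+B²)=0.4217;  θ2 = -1.1446+2.3665 ≈ 1.2220
arm 3 (φ=240.0°): x'=-0.0891, y'=0.1258
  e−x'=0.1991;  (l²−L²−(e−x')²−y'²−z²)/2L = -0.3194
  √(A²+B²)=0.4326;  θ3 = -1.0924+2.4016 ≈ 1.3092

θ₁ = 0.2621, θ₂ = 1.2220, θ₃ = 1.3092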